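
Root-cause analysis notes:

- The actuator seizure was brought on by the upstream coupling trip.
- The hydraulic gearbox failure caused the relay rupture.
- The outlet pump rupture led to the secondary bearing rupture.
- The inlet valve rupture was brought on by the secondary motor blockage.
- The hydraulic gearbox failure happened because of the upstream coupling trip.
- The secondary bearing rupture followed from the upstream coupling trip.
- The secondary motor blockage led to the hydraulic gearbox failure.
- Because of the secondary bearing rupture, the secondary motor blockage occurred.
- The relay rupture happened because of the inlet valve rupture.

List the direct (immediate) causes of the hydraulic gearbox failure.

the secondary motor blockage, the upstream coupling trip

Upstream contributors include the secondary bearing rupture, the outlet pump rupture, but only the secondary motor blockage, the upstream coupling trip feed directly into the hydraulic gearbox failure.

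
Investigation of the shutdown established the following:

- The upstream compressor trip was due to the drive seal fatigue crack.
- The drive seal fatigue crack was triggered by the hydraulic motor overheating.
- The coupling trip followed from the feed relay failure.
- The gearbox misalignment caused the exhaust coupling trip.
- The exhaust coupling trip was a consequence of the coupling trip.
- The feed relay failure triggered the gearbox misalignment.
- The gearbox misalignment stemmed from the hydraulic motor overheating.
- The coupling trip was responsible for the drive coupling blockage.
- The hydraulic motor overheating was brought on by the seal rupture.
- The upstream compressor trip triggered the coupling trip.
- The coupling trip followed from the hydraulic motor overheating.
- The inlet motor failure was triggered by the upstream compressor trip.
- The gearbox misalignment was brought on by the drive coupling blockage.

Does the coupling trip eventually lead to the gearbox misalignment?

Yes

There is a causal chain: the coupling trip → the drive coupling blockage → the gearbox misalignment.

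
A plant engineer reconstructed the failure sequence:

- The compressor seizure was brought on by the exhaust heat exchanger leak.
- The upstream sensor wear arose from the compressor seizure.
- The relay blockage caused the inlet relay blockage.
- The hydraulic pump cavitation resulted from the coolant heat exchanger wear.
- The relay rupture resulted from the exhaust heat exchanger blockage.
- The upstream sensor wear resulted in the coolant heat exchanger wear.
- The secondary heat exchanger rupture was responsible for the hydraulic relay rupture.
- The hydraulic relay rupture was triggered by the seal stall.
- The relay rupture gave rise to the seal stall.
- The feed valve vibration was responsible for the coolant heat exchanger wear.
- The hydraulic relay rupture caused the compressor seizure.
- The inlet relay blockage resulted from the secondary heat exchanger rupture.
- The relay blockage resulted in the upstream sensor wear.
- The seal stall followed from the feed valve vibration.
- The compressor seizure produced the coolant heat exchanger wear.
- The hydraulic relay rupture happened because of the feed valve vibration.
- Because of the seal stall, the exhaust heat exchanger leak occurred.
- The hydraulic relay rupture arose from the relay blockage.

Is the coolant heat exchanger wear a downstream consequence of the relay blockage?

There is a causal chain: the relay blockage → the upstream sensor wear → the coolant heat exchanger wear.

Yes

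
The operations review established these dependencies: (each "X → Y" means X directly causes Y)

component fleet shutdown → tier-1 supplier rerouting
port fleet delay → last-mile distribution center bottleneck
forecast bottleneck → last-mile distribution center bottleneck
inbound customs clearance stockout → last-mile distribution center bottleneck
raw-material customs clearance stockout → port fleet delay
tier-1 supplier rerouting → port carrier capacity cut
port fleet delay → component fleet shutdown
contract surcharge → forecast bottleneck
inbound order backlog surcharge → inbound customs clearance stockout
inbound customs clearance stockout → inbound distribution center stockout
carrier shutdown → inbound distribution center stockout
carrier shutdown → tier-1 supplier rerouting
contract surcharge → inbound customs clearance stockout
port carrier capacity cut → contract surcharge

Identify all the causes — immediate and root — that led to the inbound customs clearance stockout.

Immediate causes of the inbound customs clearance stockout: the inbound order backlog surcharge, the contract surcharge.
Further upstream: the carrier shutdown, the raw-material customs clearance stockout, the port fleet delay, the component fleet shutdown, the tier-1 supplier rerouting, the port carrier capacity cut.

the carrier shutdown, the component fleet shutdown, the contract surcharge, the inbound order backlog surcharge, the port carrier capacity cut, the port fleet delay, the raw-material customs clearance stockout, the tier-1 supplier rerouting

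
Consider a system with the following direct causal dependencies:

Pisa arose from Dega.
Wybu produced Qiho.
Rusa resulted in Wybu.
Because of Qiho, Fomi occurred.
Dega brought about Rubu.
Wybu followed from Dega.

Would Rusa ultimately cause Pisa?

Rusa leads to Wybu, Qiho, Fomi; Pisa is not among them.

No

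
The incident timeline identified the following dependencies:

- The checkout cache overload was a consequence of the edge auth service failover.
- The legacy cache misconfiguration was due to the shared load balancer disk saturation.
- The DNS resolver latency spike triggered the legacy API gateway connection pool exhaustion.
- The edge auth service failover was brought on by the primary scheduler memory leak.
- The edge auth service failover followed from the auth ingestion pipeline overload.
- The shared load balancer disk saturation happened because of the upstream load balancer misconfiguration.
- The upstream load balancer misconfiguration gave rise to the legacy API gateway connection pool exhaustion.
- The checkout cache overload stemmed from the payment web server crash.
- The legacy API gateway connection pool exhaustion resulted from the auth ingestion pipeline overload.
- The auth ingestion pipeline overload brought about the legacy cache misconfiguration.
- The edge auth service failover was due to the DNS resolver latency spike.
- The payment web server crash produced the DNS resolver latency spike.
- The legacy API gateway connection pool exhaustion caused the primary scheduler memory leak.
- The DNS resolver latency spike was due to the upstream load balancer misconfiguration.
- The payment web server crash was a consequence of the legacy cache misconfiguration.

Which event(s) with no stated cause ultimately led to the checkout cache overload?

Tracing upstream from the checkout cache overload: the checkout cache overload ← the edge auth service failover ← the DNS resolver latency spike ← the upstream load balancer misconfiguration.
A separate upstream branch: the checkout cache overload ← the edge auth service failover ← the auth ingestion pipeline overload.
Each of those chain origins has no stated cause.

the auth ingestion pipeline overload, the upstream load balancer misconfiguration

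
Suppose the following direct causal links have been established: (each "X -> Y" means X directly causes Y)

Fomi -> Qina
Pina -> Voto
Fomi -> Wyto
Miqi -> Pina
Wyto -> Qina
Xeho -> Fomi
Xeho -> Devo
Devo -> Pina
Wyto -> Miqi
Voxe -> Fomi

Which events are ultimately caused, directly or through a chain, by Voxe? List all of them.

Fomi, Miqi, Pina, Qina, Voto, Wyto

Direct effects: Fomi.
2 steps out: Wyto, Qina.
3 steps out: Miqi.
4 steps out: Pina.
5 steps out: Voto.
Not reachable from it: Xeho, Devo.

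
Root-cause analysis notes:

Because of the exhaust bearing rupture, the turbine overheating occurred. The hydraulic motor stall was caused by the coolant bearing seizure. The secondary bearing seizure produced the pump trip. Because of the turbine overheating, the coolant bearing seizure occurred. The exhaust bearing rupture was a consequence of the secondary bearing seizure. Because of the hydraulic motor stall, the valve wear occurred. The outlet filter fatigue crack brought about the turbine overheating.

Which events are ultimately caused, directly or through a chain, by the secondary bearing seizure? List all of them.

the coolant bearing seizure, the exhaust bearing rupture, the hydraulic motor stall, the pump trip, the turbine overheating, the valve wear

Direct effects: the pump trip, the exhaust bearing rupture.
2 steps out: the turbine overheating.
3 steps out: the coolant bearing seizure.
4 steps out: the hydraulic motor stall.
5 steps out: the valve wear.
Not reachable from it: the outlet filter fatigue crack.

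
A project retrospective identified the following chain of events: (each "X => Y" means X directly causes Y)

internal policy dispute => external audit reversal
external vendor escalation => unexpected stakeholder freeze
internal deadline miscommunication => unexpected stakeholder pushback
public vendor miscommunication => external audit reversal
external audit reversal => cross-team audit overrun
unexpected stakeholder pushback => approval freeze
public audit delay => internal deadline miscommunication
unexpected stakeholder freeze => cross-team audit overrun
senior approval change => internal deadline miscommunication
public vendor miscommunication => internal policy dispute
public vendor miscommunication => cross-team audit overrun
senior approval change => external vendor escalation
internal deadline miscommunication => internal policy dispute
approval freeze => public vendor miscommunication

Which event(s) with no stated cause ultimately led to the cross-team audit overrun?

the public audit delay, the senior approval change

Tracing upstream from the cross-team audit overrun: the cross-team audit overrun ← the unexpected stakeholder freeze ← the external vendor escalation ← the senior approval change.
A separate upstream branch: the cross-team audit overrun ← the external audit reversal ← the internal policy dispute ← the internal deadline miscommunication ← the public audit delay.
Each of those chain origins has no stated cause.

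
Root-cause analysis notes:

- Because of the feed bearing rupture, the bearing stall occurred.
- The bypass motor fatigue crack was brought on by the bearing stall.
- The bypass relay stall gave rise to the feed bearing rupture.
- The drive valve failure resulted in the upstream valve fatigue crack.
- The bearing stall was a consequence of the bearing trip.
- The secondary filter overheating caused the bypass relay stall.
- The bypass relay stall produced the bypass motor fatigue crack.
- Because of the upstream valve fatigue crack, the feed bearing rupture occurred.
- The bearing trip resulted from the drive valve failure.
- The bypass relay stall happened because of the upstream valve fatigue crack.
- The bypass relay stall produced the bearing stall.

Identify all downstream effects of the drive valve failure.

the bearing stall, the bearing trip, the bypass motor fatigue crack, the bypass relay stall, the feed bearing rupture, the upstream valve fatigue crack

Direct effects: the upstream valve fatigue crack, the bearing trip.
2 steps out: the bypass relay stall, the feed bearing rupture, the bearing stall.
3 steps out: the bypass motor fatigue crack.
Not reachable from it: the secondary filter overheating.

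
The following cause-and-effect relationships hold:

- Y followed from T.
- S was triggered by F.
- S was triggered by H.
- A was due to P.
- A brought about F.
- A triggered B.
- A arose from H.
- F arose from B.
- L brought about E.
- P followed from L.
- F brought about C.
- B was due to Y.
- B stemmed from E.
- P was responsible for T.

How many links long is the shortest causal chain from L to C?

Shortest chain: L → P → A → F → C.

4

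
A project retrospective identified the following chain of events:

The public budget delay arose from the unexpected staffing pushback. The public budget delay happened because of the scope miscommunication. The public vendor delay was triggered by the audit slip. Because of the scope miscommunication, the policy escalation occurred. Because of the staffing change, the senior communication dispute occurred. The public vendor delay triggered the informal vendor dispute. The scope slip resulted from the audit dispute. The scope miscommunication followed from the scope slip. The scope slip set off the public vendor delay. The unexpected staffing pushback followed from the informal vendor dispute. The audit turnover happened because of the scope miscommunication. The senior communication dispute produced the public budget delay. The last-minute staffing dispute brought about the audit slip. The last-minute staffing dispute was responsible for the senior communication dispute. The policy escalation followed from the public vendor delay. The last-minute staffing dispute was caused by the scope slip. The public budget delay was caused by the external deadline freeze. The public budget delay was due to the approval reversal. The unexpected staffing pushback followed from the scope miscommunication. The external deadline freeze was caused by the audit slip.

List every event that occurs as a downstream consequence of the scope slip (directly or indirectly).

the audit slip, the audit turnover, the external deadline freeze, the informal vendor dispute, the last-minute staffing dispute, the policy escalation, the public budget delay, the public vendor delay, the scope miscommunication, the senior communication dispute, the unexpected staffing pushback

Direct effects: the last-minute staffing dispute, the scope miscommunication, the public vendor delay.
2 steps out: the audit slip, the audit turnover, the policy escalation, the informal vendor dispute, the senior communication dispute, the unexpected staffing pushback, the public budget delay.
3 steps out: the external deadline freeze.
Not reachable from it: the audit dispute, the approval reversal, the staffing change.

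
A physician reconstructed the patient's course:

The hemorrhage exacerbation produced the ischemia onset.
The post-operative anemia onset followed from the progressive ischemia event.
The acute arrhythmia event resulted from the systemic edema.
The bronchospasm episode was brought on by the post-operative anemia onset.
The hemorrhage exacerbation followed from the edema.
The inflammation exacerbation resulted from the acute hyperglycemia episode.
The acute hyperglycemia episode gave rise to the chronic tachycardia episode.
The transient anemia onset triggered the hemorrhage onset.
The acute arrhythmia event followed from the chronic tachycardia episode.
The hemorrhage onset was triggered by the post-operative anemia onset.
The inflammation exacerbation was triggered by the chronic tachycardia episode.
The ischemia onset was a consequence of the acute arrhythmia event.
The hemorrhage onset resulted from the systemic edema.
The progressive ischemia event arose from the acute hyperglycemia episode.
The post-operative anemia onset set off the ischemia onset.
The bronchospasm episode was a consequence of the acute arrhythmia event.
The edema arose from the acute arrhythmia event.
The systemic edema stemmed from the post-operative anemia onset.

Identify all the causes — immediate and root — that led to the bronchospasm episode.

Immediate causes of the bronchospasm episode: the post-operative anemia onset, the acute arrhythmia event.
Further upstream: the acute hyperglycemia episode, the chronic tachycardia episode, the progressive ischemia event, the systemic edema.

the acute arrhythmia event, the acute hyperglycemia episode, the chronic tachycardia episode, the post-operative anemia onset, the progressive ischemia event, the systemic edema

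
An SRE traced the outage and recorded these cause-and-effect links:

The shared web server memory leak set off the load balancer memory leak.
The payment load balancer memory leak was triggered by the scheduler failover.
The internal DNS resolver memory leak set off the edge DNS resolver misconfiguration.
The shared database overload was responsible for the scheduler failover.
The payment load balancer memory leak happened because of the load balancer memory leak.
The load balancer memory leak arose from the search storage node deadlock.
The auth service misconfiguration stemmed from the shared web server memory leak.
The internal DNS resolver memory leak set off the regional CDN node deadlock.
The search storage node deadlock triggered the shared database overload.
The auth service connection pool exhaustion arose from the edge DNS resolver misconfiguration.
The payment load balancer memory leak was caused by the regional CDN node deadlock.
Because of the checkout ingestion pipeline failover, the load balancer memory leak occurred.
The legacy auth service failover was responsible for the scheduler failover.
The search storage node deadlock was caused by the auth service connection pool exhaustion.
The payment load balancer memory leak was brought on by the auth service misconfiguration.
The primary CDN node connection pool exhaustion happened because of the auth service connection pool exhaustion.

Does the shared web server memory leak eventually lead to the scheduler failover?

No

The shared web server memory leak leads to the load balancer memory leak, the auth service misconfiguration, the payment load balancer memory leak; the scheduler failover is not among them.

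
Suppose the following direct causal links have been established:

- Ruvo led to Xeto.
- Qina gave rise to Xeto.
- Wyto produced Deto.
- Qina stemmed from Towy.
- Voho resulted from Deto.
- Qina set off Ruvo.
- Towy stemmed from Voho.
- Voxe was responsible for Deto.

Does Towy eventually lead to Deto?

Towy leads to Qina, Ruvo, Xeto; Deto is not among them.

No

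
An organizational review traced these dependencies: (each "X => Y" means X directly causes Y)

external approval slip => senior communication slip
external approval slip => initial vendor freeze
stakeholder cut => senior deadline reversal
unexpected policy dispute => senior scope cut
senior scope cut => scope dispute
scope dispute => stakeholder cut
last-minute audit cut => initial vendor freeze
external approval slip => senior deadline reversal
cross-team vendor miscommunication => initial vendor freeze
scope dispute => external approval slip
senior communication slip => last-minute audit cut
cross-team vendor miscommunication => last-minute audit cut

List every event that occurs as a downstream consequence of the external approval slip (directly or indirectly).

Direct effects: the senior communication slip, the initial vendor freeze, the senior deadline reversal.
2 steps out: the last-minute audit cut.
Not reachable from it: the unexpected policy dispute, the senior scope cut, the scope dispute, the cross-team vendor miscommunication, the stakeholder cut.

the initial vendor freeze, the last-minute audit cut, the senior communication slip, the senior deadline reversal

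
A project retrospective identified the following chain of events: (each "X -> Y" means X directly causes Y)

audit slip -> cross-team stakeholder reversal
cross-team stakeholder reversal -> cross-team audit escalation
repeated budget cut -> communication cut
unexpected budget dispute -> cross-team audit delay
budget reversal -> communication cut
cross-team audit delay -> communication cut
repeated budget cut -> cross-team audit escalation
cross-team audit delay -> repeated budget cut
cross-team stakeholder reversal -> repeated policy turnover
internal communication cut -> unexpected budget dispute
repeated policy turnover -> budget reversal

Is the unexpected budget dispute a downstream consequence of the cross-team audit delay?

No

The cross-team audit delay leads to the repeated budget cut, the communication cut, the cross-team audit escalation; the unexpected budget dispute is not among them.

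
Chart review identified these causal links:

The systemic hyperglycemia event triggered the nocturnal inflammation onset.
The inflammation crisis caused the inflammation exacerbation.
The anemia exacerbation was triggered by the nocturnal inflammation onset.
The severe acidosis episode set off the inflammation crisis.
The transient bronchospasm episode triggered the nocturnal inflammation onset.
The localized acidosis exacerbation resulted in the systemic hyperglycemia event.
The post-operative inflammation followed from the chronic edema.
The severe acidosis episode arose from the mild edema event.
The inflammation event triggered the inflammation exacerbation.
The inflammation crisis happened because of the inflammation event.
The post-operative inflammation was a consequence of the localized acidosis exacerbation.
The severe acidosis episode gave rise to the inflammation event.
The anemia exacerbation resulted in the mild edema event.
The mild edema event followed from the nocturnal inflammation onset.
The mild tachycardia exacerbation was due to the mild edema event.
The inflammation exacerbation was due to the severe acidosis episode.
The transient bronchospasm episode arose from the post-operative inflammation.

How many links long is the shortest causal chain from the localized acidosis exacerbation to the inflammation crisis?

Shortest chain: the localized acidosis exacerbation → the systemic hyperglycemia event → the nocturnal inflammation onset → the mild edema event → the severe acidosis episode → the inflammation crisis.

5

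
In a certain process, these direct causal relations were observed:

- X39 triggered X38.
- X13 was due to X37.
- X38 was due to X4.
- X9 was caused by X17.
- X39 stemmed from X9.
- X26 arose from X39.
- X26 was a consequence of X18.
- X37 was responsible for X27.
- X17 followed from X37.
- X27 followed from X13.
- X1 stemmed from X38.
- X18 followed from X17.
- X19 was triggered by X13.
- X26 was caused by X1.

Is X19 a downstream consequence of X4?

X4 leads to X38, X1, X26; X19 is not among them.

No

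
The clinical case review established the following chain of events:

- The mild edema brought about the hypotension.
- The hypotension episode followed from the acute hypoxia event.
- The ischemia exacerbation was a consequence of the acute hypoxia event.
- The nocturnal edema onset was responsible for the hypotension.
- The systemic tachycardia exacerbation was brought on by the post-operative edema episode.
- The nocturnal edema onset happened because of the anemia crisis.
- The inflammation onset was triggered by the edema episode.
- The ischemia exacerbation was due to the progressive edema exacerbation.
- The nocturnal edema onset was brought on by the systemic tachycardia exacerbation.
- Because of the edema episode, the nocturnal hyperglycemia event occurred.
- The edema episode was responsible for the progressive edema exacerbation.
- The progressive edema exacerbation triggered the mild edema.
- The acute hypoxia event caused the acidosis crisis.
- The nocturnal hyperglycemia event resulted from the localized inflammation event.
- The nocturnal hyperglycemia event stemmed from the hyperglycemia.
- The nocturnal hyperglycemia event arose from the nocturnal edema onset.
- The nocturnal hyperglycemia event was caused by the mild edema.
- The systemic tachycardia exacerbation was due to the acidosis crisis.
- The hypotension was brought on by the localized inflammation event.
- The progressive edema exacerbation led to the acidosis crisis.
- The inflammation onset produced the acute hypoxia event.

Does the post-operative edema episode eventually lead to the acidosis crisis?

No

The post-operative edema episode leads to the systemic tachycardia exacerbation, the nocturnal edema onset, the hypotension, the nocturnal hyperglycemia event; the acidosis crisis is not among them.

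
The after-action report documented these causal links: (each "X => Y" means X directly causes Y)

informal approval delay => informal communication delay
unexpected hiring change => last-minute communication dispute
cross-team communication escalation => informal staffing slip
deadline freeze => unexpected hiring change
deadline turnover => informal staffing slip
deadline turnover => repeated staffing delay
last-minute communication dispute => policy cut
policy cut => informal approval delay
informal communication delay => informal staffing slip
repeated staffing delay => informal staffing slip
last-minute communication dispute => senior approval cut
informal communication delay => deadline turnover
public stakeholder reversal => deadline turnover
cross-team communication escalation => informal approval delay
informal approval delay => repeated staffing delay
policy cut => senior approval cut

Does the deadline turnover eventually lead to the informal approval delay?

The deadline turnover leads to the repeated staffing delay, the informal staffing slip; the informal approval delay is not among them.

No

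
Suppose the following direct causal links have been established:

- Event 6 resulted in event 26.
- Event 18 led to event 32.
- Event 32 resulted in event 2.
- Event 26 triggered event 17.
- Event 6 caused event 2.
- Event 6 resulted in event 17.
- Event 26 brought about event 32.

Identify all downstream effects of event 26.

Direct effects: event 17, event 32.
2 steps out: event 2.
Not reachable from it: event 6, event 18.

event 17, event 2, event 32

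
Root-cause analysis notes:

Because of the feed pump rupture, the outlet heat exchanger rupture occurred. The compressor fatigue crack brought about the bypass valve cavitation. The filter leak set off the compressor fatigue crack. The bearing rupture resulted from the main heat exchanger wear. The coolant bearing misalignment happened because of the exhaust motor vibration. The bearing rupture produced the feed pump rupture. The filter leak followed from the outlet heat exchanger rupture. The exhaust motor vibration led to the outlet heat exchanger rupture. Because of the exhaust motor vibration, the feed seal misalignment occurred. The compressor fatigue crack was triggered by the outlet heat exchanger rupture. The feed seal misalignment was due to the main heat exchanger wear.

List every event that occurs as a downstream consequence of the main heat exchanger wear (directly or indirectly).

the bearing rupture, the bypass valve cavitation, the compressor fatigue crack, the feed pump rupture, the feed seal misalignment, the filter leak, the outlet heat exchanger rupture

Direct effects: the bearing rupture, the feed seal misalignment.
2 steps out: the feed pump rupture.
3 steps out: the outlet heat exchanger rupture.
4 steps out: the filter leak, the compressor fatigue crack.
5 steps out: the bypass valve cavitation.
Not reachable from it: the exhaust motor vibration, the coolant bearing misalignment.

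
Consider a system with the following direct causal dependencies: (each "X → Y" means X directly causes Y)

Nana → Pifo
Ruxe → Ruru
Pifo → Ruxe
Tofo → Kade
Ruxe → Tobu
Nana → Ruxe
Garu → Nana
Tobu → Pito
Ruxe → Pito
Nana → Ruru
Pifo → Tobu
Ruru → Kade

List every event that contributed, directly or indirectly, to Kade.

Immediate causes of Kade: Ruru, Tofo.
Further upstream: Garu, Nana, Pifo, Ruxe.

Garu, Nana, Pifo, Ruru, Ruxe, Tofo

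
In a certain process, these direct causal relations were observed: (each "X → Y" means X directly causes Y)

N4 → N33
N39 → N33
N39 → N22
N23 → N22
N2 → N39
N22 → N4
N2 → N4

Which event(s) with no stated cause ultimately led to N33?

N2, N23

Tracing upstream from N33: N33 ← N39 ← N2.
A separate upstream branch: N33 ← N4 ← N22 ← N23.
Each of those chain origins has no stated cause.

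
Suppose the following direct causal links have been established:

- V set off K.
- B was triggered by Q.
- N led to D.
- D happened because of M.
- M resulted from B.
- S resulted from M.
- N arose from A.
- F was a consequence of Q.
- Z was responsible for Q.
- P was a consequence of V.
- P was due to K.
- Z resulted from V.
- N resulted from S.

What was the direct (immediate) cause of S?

M

Upstream contributors include V, Z, Q, B, but only M feeds directly into S.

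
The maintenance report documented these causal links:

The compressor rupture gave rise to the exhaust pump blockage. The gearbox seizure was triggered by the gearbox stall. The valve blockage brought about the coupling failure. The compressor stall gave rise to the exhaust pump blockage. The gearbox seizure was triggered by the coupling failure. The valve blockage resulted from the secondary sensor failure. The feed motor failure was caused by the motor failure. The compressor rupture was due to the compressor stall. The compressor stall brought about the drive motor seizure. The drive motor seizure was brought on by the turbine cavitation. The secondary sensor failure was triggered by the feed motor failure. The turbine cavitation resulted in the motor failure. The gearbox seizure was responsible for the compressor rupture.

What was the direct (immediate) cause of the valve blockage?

the secondary sensor failure

Upstream contributors include the turbine cavitation, the motor failure, the feed motor failure, but only the secondary sensor failure feeds directly into the valve blockage.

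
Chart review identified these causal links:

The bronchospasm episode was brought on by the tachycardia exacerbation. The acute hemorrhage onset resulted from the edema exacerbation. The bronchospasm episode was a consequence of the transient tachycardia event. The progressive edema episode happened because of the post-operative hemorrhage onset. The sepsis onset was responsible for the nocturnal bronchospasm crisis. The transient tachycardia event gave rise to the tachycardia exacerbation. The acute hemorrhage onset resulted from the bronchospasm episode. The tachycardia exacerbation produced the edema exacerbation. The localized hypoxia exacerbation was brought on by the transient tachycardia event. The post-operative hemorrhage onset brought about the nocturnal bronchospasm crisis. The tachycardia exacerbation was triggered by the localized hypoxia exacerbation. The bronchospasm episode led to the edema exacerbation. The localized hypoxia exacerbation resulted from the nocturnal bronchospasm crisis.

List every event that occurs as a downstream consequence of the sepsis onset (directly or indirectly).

Direct effects: the nocturnal bronchospasm crisis.
2 steps out: the localized hypoxia exacerbation.
3 steps out: the tachycardia exacerbation.
4 steps out: the bronchospasm episode, the edema exacerbation.
5 steps out: the acute hemorrhage onset.
Not reachable from it: the post-operative hemorrhage onset, the transient tachycardia event, the progressive edema episode.

the acute hemorrhage onset, the bronchospasm episode, the edema exacerbation, the localized hypoxia exacerbation, the nocturnal bronchospasm crisis, the tachycardia exacerbation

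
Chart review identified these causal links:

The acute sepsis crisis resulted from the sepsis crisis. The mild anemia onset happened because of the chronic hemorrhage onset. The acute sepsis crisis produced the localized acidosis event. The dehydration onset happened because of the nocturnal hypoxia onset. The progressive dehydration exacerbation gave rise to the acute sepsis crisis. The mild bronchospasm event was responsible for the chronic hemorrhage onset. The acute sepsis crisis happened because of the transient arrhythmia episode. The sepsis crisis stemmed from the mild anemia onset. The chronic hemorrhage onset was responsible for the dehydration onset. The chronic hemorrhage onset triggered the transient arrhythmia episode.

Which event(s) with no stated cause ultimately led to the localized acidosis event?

the mild bronchospasm event, the progressive dehydration exacerbation

Tracing upstream from the localized acidosis event: the localized acidosis event ← the acute sepsis crisis ← the progressive dehydration exacerbation.
A separate upstream branch: the localized acidosis event ← the acute sepsis crisis ← the transient arrhythmia episode ← the chronic hemorrhage onset ← the mild bronchospasm event.
Each of those chain origins has no stated cause.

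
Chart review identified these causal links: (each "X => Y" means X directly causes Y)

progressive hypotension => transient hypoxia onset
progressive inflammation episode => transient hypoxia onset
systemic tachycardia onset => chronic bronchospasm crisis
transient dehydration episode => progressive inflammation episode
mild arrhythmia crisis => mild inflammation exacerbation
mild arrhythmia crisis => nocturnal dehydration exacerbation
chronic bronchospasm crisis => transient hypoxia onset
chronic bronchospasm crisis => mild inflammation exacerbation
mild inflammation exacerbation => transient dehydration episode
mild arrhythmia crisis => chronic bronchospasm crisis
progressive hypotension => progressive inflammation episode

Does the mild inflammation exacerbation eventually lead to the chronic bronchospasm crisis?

The mild inflammation exacerbation leads to the transient dehydration episode, the progressive inflammation episode, the transient hypoxia onset; the chronic bronchospasm crisis is not among them.

No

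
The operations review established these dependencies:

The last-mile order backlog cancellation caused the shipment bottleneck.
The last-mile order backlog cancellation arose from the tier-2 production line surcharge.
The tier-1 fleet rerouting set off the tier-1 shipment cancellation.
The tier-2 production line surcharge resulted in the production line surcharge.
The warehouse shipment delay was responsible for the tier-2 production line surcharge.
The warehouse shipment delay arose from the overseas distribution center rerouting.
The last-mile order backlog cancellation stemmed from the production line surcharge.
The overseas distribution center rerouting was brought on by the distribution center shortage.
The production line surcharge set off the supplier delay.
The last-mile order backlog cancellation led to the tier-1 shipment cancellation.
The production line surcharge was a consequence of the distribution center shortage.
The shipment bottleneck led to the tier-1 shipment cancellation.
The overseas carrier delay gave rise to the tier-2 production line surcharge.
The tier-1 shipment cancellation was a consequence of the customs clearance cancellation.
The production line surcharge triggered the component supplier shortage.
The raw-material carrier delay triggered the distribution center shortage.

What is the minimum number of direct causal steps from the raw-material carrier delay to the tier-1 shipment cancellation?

4

Shortest chain: the raw-material carrier delay → the distribution center shortage → the production line surcharge → the last-mile order backlog cancellation → the tier-1 shipment cancellation.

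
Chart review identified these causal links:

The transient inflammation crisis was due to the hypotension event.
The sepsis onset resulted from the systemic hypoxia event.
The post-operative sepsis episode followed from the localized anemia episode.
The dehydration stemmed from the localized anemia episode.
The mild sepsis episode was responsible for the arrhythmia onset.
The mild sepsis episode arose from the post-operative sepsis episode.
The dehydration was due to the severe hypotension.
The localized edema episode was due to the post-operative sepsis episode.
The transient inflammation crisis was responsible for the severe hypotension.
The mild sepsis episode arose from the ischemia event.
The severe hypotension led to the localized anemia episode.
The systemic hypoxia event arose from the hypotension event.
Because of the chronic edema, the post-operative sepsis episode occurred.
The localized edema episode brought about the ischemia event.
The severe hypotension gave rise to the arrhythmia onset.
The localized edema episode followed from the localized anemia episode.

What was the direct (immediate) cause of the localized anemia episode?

Upstream contributors include the hypotension event, the transient inflammation crisis, but only the severe hypotension feeds directly into the localized anemia episode.

the severe hypotension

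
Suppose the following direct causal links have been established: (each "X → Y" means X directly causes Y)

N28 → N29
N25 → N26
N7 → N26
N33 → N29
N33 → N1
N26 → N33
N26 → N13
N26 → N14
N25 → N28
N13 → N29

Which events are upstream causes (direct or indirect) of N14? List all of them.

Immediate cause of N14: N26.
Further upstream: N25, N7.

N25, N26, N7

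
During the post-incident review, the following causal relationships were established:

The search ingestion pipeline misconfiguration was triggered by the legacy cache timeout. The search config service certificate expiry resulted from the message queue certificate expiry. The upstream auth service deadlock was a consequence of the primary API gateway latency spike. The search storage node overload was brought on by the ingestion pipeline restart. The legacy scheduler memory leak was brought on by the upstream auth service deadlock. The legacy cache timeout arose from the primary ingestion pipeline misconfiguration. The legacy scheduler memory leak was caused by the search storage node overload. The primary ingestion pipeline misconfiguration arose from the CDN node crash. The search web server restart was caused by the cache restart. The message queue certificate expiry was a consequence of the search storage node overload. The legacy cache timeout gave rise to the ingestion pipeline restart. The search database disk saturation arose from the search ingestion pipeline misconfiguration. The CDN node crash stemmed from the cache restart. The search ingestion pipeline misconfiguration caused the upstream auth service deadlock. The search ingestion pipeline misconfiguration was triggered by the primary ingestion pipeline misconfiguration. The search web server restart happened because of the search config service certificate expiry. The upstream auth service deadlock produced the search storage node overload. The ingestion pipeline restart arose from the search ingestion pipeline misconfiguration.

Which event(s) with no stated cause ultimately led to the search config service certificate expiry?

the cache restart, the primary API gateway latency spike

Tracing upstream from the search config service certificate expiry: the search config service certificate expiry ← the message queue certificate expiry ← the search storage node overload ← the ingestion pipeline restart ← the legacy cache timeout ← the primary ingestion pipeline misconfiguration ← the CDN node crash ← the cache restart.
A separate upstream branch: the search config service certificate expiry ← the message queue certificate expiry ← the search storage node overload ← the upstream auth service deadlock ← the primary API gateway latency spike.
Each of those chain origins has no stated cause.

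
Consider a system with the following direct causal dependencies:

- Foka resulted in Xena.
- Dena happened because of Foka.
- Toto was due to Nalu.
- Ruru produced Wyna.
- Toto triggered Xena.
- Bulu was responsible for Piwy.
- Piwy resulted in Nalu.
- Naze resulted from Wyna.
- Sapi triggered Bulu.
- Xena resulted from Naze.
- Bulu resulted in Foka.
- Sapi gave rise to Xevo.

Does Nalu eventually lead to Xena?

There is a causal chain: Nalu → Toto → Xena.

Yes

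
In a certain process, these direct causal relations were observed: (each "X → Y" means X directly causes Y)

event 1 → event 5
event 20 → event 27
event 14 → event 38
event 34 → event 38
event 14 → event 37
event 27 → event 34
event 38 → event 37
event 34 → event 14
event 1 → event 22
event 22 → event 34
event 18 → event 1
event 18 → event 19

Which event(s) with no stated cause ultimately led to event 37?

Tracing upstream from event 37: event 37 ← event 14 ← event 34 ← event 27 ← event 20.
A separate upstream branch: event 37 ← event 14 ← event 34 ← event 22 ← event 1 ← event 18.
Each of those chain origins has no stated cause.

event 18, event 20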